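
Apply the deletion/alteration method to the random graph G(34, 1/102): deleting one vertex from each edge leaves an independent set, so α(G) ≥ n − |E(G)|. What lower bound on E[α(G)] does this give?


E[|E(G)|] = C(34, 2)·p = 561 · (1/102) = 11/2.
E[α(G)] ≥ n − E[|E(G)|] = 34 − 11/2 = 57/2.
Numerically: ≈ 28.5000.
(This is only a lower bound; the true E[α(G)] may be larger.)

E[α(G)] ≥ 57/2 ≈ 28.5000.


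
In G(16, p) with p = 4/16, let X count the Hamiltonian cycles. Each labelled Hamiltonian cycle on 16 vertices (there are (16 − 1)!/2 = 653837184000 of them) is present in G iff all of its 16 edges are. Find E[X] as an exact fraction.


K_16 has (16 − 1)!/2 = 653837184000 labelled Hamiltonian cycles.
For each such Hamiltonian cycle H, let X_H = 1 if all 16 edges of H are present in G. Then P[X_H = 1] = p^{16} = (1/4)^{16} = 1/4294967296.
Summing the indicators: E[X] = Σ_H E[X_H] = 653837184000 · p^{16} = 653837184000 · 1/4294967296 = 638512875/4194304.
Numerically: E[X] ≈ 152.2.

E[X] = 653837184000 · (1/4)^{16} = 638512875/4194304 ≈ 152.2.


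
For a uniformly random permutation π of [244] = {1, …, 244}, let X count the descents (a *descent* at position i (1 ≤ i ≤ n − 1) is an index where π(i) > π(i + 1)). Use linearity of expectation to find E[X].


Write X = Σ X_I over i = 1, …, 243, with X_I the indicator of one descent.
There are 243 indicators.
For each fixed i, the pair (π(i), π(i+1)) is a uniformly random ordered pair of distinct values from {1, …, 244}; by symmetry P[π(i) > π(i+1)] = 1/2.
By linearity: E[X] = 243 · (1/2) = (244 − 1) · (1/2) = 243/2 ≈ 121.5000.

E[X] = 243/2 = 121.5000.


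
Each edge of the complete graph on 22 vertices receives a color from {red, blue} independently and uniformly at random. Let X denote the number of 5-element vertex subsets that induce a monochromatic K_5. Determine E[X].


Let X = Σ_S X_S over the C(22, 5) = 26334 subsets S of size 5, where X_S = 1 if the K_5 on S is monochromatic.
For a fixed S, the K_5 on S has C(5, 2) = 10 edges. P[all 10 edges red] = (1/2)^10, and likewise for blue, so P[monochromatic] = 2·(1/2)^10 = 2^{1 − 10} = 1/512.
By linearity: E[X] = C(22, 5) · 2^{1 − 10} = 26334 · 1/512 = 13167/256.
Numerically: E[X] ≈ 51.4336.

E[X] = C(22,5)·2^(1−C(5,2)) = 13167/256 ≈ 51.4336.


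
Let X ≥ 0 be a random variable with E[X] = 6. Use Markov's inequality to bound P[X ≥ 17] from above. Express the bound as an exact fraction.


μ = E[X] = 6, a = 17.
Markov: P[X ≥ 17] ≤ μ/a = (6)/17 = 6/17.
Numerically: ≈ 0.35294.
(Since a = 17 > μ = 6.00000, the bound 6/17 is < 1 and informative.)

P[X ≥ 17] ≤ 6/17 ≈ 0.35294.


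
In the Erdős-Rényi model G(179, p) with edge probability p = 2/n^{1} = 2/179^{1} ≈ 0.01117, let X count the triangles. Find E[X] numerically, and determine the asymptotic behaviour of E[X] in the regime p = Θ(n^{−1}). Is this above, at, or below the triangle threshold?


Number of potential triangles: C(179, 3) = 939929.
Each occurs with probability p³ ≈ (0.01117)³ ≈ 1.394861e-06.
By linearity: E[X] = C(179, 3)·p³ ≈ 939929 · 1.394861e-06 ≈ 1.3111.
Here α = 1, so p = 2/n is exactly at the triangle threshold p ~ 1/n. Asymptotically E[X] → c³/6 = 2³/6 = 4/3 ≈ 1.3333, a bounded constant. In this regime the triangle count is asymptotically Poisson(c³/6).

E[X] ≈ 1.3111; in regime p = Θ(1/n^{1}) E[X] stays bounded (at the triangle threshold p ~ 1/n).


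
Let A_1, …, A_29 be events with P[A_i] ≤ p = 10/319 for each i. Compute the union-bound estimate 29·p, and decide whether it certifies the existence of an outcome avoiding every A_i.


Union bound: P[∪_{i=1}^{29} A_i] ≤ Σ_i P[A_i] ≤ 29·p = 29·(10/319) = 10/11.
Numerically: 10/11 ≈ 0.909.
Is 10/11 < 1? YES.
Since P[∪ A_i] ≤ 10/11 < 1, the complement has P[∩ A_i^c] ≥ 1 − 10/11 = 1/11 > 0, so some outcome avoids every A_i.

29·p = 10/11 ≈ 0.909; existence CERTIFIED by the union bound.


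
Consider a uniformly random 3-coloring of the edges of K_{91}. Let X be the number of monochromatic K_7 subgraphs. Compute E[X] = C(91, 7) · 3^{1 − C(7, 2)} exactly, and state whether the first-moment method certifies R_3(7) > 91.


E[X] = C(91, 7) · 3^{1 − 21} = 8093990190 · 3^{−20} = 8093990190/3486784401.
As a reduced fraction: E[X] = 2697996730/1162261467 ≈ 2.32133.
Is E[X] < 1? NO.
Since E[X] ≥ 1, the first-moment bound is inconclusive at n = 91; it does NOT by itself certify R_3(7) > 91.

E[X] = 2697996730/1162261467 ≈ 2.32133; E[X] ≥ 1; first-moment method inconclusive here.


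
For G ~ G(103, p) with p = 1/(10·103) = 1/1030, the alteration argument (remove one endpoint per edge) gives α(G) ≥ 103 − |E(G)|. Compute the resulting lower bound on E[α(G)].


E[|E(G)|] = C(103, 2)·p = 5253 · (1/1030) = 51/10.
E[α(G)] ≥ n − E[|E(G)|] = 103 − 51/10 = 979/10.
Numerically: ≈ 97.900000.
(This is only a lower bound; the true E[α(G)] may be larger.)

E[α(G)] ≥ 979/10 ≈ 97.900000.


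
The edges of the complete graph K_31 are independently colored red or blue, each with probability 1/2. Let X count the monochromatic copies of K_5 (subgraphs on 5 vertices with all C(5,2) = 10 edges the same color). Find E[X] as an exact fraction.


Let X = Σ_S X_S over the C(31, 5) = 169911 subsets S of size 5, where X_S = 1 if the K_5 on S is monochromatic.
For a fixed S, the K_5 on S has C(5, 2) = 10 edges. P[all 10 edges red] = (1/2)^10, and likewise for blue, so P[monochromatic] = 2·(1/2)^10 = 2^{1 − 10} = 1/512.
By linearity: E[X] = C(31, 5) · 2^{1 − 10} = 169911 · 1/512 = 169911/512.
Numerically: E[X] ≈ 331.857.

E[X] = C(31,5)·2^(1−C(5,2)) = 169911/512 ≈ 331.857.


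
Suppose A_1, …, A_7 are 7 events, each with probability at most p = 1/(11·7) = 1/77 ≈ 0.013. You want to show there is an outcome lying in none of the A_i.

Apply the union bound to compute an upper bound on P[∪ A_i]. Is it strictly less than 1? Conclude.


Union bound: P[∪_{i=1}^{7} A_i] ≤ Σ_i P[A_i] ≤ 7·p = 7·(1/77) = 1/11.
Numerically: 1/11 ≈ 0.091.
Is 1/11 < 1? YES.
Since P[∪ A_i] ≤ 1/11 < 1, the complement has P[∩ A_i^c] ≥ 1 − 1/11 = 10/11 > 0, so some outcome avoids every A_i.

7·p = 1/11 ≈ 0.091; existence CERTIFIED by the union bound.


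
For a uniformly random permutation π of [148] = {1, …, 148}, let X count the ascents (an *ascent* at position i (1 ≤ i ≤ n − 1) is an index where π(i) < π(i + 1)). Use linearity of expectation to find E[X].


Write X = Σ X_I over i = 1, …, 147, with X_I the indicator of one ascent.
There are 147 indicators.
For each fixed i, the pair (π(i), π(i+1)) is a uniformly random ordered pair of distinct values from {1, …, 148}; by symmetry P[π(i) < π(i+1)] = 1/2.
By linearity: E[X] = 147 · (1/2) = (148 − 1) · (1/2) = 147/2 ≈ 73.50000.

E[X] = 147/2 = 73.50000.


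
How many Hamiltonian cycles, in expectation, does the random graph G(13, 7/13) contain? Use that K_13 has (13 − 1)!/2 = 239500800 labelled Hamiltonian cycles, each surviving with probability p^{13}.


K_13 has (13 − 1)!/2 = 239500800 labelled Hamiltonian cycles.
For each such Hamiltonian cycle H, let X_H = 1 if all 13 edges of H are present in G. Then P[X_H = 1] = p^{13} = (7/13)^{13} = 96889010407/302875106592253.
By linearity: E[X] = Σ_H E[X_H] = 239500800 · p^{13} = 239500800 · 96889010407/302875106592253 = 23204995503684825600/302875106592253.
Numerically: E[X] ≈ 7.662e+04.

E[X] = 239500800 · (7/13)^{13} = 23204995503684825600/302875106592253 ≈ 7.662e+04.


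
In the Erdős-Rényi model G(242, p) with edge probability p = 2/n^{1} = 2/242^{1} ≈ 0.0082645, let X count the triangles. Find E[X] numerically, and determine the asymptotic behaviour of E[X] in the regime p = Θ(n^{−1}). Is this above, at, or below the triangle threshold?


Number of potential triangles: C(242, 3) = 2332880.
Each occurs with probability p³ ≈ (0.0082645)³ ≈ 5.6447393e-07.
By linearity: E[X] = C(242, 3)·p³ ≈ 2332880 · 5.6447393e-07 ≈ 1.31685.
Here α = 1, so p = 2/n is exactly at the triangle threshold p ~ 1/n. Asymptotically E[X] → c³/6 = 2³/6 = 4/3 ≈ 1.33333, a bounded constant. In this regime the triangle count is asymptotically Poisson(c³/6).

E[X] ≈ 1.31685; in regime p = Θ(1/n^{1}) E[X] stays bounded (at the triangle threshold p ~ 1/n).


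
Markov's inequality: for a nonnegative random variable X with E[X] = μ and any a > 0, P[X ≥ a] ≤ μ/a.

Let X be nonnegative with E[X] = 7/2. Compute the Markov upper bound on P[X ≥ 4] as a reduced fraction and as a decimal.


μ = E[X] = 7/2, a = 4.
Markov: P[X ≥ 4] ≤ μ/a = (7/2)/4 = 7/8.
Numerically: ≈ 0.87500.
(Since a = 4 > μ = 3.50000, the bound 7/8 is < 1 and informative.)

P[X ≥ 4] ≤ 7/8 ≈ 0.87500.


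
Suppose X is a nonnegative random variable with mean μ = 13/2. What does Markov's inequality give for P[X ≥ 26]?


μ = E[X] = 13/2, a = 26.
Markov: P[X ≥ 26] ≤ μ/a = (13/2)/26 = 1/4.
Numerically: ≈ 0.250000.
(Since a = 26 > μ = 6.500000, the bound 1/4 is < 1 and informative.)

P[X ≥ 26] ≤ 1/4 ≈ 0.250000.


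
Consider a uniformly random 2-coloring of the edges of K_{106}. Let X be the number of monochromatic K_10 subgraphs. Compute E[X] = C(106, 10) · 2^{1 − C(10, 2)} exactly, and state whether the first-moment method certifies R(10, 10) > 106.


E[X] = C(106, 10) · 2^{1 − 45} = 31853506369685 · 2^{−44} = 31853506369685/17592186044416.
As a reduced fraction: E[X] = 31853506369685/17592186044416 ≈ 1.8107.
Is E[X] < 1? NO.
Since E[X] ≥ 1, the first-moment bound is inconclusive at n = 106; it does NOT by itself certify R(10, 10) > 106.

E[X] = 31853506369685/17592186044416 ≈ 1.8107; E[X] ≥ 1; first-moment method inconclusive here.


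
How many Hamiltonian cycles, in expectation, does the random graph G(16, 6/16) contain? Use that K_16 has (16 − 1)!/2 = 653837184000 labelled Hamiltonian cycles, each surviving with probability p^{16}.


K_16 has (16 − 1)!/2 = 653837184000 labelled Hamiltonian cycles.
For each such Hamiltonian cycle H, let X_H = 1 if all 16 edges of H are present in G. Then P[X_H = 1] = p^{16} = (3/8)^{16} = 43046721/281474976710656.
By linearity: E[X] = Σ_H E[X_H] = 653837184000 · p^{16} = 653837184000 · 43046721/281474976710656 = 27485885585032875/274877906944.
Numerically: E[X] ≈ 99993.1.

E[X] = 653837184000 · (3/8)^{16} = 27485885585032875/274877906944 ≈ 99993.1.


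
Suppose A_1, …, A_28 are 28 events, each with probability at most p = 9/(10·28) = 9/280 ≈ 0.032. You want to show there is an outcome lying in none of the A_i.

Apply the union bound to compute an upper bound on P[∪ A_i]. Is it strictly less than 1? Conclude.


Union bound: P[∪_{i=1}^{28} A_i] ≤ Σ_i P[A_i] ≤ 28·p = 28·(9/280) = 9/10.
Numerically: 9/10 ≈ 0.900.
Is 9/10 < 1? YES.
Since P[∪ A_i] ≤ 9/10 < 1, the complement has P[∩ A_i^c] ≥ 1 − 9/10 = 1/10 > 0, so some outcome avoids every A_i.

28·p = 9/10 ≈ 0.900; existence CERTIFIED by the union bound.


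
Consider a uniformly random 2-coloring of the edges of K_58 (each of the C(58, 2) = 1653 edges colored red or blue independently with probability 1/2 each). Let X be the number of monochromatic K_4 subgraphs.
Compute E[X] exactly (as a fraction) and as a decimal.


Let X = Σ_S X_S over the C(58, 4) = 424270 subsets S of size 4, where X_S = 1 if the K_4 on S is monochromatic.
For a fixed S, the K_4 on S has C(4, 2) = 6 edges. P[all 6 edges red] = (1/2)^6, and likewise for blue, so P[monochromatic] = 2·(1/2)^6 = 2^{1 − 6} = 1/32.
By linearity: E[X] = C(58, 4) · 2^{1 − 6} = 424270 · 1/32 = 212135/16.
Numerically: E[X] ≈ 13258.437500.

E[X] = C(58,4)·2^(1−C(4,2)) = 212135/16 ≈ 13258.437500.


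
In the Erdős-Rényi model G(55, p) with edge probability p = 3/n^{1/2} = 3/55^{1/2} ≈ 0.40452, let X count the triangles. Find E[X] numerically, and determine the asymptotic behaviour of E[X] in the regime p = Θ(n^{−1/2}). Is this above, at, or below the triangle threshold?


Number of potential triangles: C(55, 3) = 26235.
Each occurs with probability p³ ≈ (0.40452)³ ≈ 6.6194168e-02.
By linearity: E[X] = C(55, 3)·p³ ≈ 26235 · 6.6194168e-02 ≈ 1736.60401.
Since α = 1/2 < 1, p = c/n^{1/2} ≫ 1/n is above the triangle threshold p ~ 1/n. Asymptotically E[X] ~ (c³/6)·n^{3(1−α)} = (3³/6)·n^{1.5} → ∞; triangles are abundant w.h.p.

E[X] ≈ 1736.60401; in regime p = Θ(1/n^{1/2}) E[X] diverges (above the triangle threshold p ~ 1/n).


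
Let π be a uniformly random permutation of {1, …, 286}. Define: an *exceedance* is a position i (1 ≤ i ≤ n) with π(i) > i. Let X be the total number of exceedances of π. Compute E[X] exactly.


Write X = Σ_{i=1}^{286} X_i, where X_i = 1_{π(i) > i}.
For each fixed i, π(i) is uniform over {1, …, 286} (marginal of a uniform permutation), so P[π(i) > i] = (n − i)/n. Summing: Σ_{i=1}^{286} (n − i)/n = (0 + 1 + … + 285)/286 = 286(286 − 1)/(2·286) = (286 − 1)/2.
Hence E[X] = Σ_{i=1}^{286} (286 − i)/286 = 285/2 ≈ 142.500.

E[X] = 285/2 = 142.500.


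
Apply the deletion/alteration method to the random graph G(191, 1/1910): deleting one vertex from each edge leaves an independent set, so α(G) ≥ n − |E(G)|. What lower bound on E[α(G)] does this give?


E[|E(G)|] = C(191, 2)·p = 18145 · (1/1910) = 19/2.
E[α(G)] ≥ n − E[|E(G)|] = 191 − 19/2 = 363/2.
Numerically: ≈ 181.500000.
(This is only a lower bound; the true E[α(G)] may be larger.)

E[α(G)] ≥ 363/2 ≈ 181.500000.


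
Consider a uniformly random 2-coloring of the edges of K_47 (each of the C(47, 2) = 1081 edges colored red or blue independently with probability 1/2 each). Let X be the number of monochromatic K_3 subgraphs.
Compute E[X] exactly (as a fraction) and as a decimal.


Let X = Σ_S X_S over the C(47, 3) = 16215 subsets S of size 3, where X_S = 1 if the K_3 on S is monochromatic.
For a fixed S, the K_3 on S has C(3, 2) = 3 edges. P[all 3 edges red] = (1/2)^3, and likewise for blue, so P[monochromatic] = 2·(1/2)^3 = 2^{1 − 3} = 1/4.
By linearity: E[X] = C(47, 3) · 2^{1 − 3} = 16215 · 1/4 = 16215/4.
Numerically: E[X] ≈ 4053.750000.

E[X] = C(47,3)·2^(1−C(3,2)) = 16215/4 ≈ 4053.750000.


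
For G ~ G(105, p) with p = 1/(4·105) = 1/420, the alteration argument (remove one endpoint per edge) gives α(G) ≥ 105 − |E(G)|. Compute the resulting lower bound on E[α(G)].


E[|E(G)|] = C(105, 2)·p = 5460 · (1/420) = 13.
E[α(G)] ≥ n − E[|E(G)|] = 105 − 13 = 92.
Numerically: ≈ 92.000000.
(This is only a lower bound; the true E[α(G)] may be larger.)

E[α(G)] ≥ 92 ≈ 92.000000.


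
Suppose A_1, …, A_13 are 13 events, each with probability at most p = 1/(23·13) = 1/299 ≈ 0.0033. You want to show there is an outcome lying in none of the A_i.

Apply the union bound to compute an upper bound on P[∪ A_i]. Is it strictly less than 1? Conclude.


Union bound: P[∪_{i=1}^{13} A_i] ≤ Σ_i P[A_i] ≤ 13·p = 13·(1/299) = 1/23.
Numerically: 1/23 ≈ 0.0435.
Is 1/23 < 1? YES.
Since P[∪ A_i] ≤ 1/23 < 1, the complement has P[∩ A_i^c] ≥ 1 − 1/23 = 22/23 > 0, so some outcome avoids every A_i.

13·p = 1/23 ≈ 0.0435; existence CERTIFIED by the union bound.


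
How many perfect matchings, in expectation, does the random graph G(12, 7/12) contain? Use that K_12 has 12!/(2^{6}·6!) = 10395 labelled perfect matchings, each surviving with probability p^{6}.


K_12 has 12!/(2^{6}·6!) = 10395 labelled perfect matchings.
For each such perfect matching H, let X_H = 1 if all 6 edges of H are present in G. Then P[X_H = 1] = p^{6} = (7/12)^{6} = 117649/2985984.
By linearity: E[X] = Σ_H E[X_H] = 10395 · p^{6} = 10395 · 117649/2985984 = 45294865/110592.
Numerically: E[X] ≈ 410.

E[X] = 10395 · (7/12)^{6} = 45294865/110592 ≈ 410.


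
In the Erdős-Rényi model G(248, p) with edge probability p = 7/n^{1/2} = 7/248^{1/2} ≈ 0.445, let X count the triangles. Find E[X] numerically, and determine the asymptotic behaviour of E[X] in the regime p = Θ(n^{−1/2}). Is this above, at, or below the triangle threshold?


Number of potential triangles: C(248, 3) = 2511496.
Each occurs with probability p³ ≈ (0.445)³ ≈ 8.78247e-02.
By linearity: E[X] = C(248, 3)·p³ ≈ 2511496 · 8.78247e-02 ≈ 220571.344.
Since α = 1/2 < 1, p = c/n^{1/2} ≫ 1/n is above the triangle threshold p ~ 1/n. Asymptotically E[X] ~ (c³/6)·n^{3(1−α)} = (7³/6)·n^{1.5} → ∞; triangles are abundant w.h.p.

E[X] ≈ 220571.344; in regime p = Θ(1/n^{1/2}) E[X] diverges (above the triangle threshold p ~ 1/n).


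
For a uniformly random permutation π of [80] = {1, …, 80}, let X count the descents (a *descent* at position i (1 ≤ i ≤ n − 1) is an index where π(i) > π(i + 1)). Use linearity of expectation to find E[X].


Write X = Σ X_I over i = 1, …, 79, with X_I the indicator of one descent.
There are 79 indicators.
For each fixed i, the pair (π(i), π(i+1)) is a uniformly random ordered pair of distinct values from {1, …, 80}; by symmetry P[π(i) > π(i+1)] = 1/2.
By linearity: E[X] = 79 · (1/2) = (80 − 1) · (1/2) = 79/2 ≈ 39.5000.

E[X] = 79/2 = 39.5000.


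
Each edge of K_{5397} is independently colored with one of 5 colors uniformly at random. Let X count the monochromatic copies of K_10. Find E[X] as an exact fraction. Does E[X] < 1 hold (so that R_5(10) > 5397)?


E[X] = C(5397, 10) · 5^{1 − 45} = 5729779230003226281244520755596 · 5^{−44} = 5729779230003226281244520755596/5684341886080801486968994140625.
As a reduced fraction: E[X] = 5729779230003226281244520755596/5684341886080801486968994140625 ≈ 1.0079934.
Is E[X] < 1? NO.
Since E[X] ≥ 1, the first-moment bound is inconclusive at n = 5397; it does NOT by itself certify R_5(10) > 5397.

E[X] = 5729779230003226281244520755596/5684341886080801486968994140625 ≈ 1.0079934; E[X] ≥ 1; first-moment method inconclusive here.


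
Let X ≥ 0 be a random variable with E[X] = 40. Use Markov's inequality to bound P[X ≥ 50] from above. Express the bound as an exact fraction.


μ = E[X] = 40, a = 50.
Markov: P[X ≥ 50] ≤ μ/a = (40)/50 = 4/5.
Numerically: ≈ 0.80000.
(Since a = 50 > μ = 40.00000, the bound 4/5 is < 1 and informative.)

P[X ≥ 50] ≤ 4/5 ≈ 0.80000.


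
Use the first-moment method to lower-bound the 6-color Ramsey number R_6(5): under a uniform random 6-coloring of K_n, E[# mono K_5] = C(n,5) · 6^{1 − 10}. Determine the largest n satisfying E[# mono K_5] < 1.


We need C(n, 5) · 6^{1 − 10} < 1, i.e. C(n, 5) < 6^{10 − 1} = 10077696.
Check values of n near the boundary:
  n = 66: C(66, 5) = 8936928; 8936928 < 10077696? YES
  n = 67: C(67, 5) = 9657648; 9657648 < 10077696? YES
  n = 68: C(68, 5) = 10424128; 10424128 < 10077696? NO
  n = 69: C(69, 5) = 11238513; 11238513 < 10077696? NO
The largest n with C(n, 5) < 10077696 is n = 67 (where E[X] = 67067/69984 ≈ 0.9583190). Hence R_6(5) > 67, i.e. R_6(5) ≥ 68.

Largest n = 67; hence R_6(5) > 67.


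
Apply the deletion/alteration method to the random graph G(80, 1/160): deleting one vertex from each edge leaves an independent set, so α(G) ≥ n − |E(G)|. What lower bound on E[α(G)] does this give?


E[|E(G)|] = C(80, 2)·p = 3160 · (1/160) = 79/4.
E[α(G)] ≥ n − E[|E(G)|] = 80 − 79/4 = 241/4.
Numerically: ≈ 60.25000.
(This is only a lower bound; the true E[α(G)] may be larger.)

E[α(G)] ≥ 241/4 ≈ 60.25000.


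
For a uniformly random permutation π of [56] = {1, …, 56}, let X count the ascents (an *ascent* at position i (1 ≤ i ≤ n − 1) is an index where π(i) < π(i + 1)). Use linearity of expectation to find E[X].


Write X = Σ X_I over i = 1, …, 55, with X_I the indicator of one ascent.
There are 55 indicators.
For each fixed i, the pair (π(i), π(i+1)) is a uniformly random ordered pair of distinct values from {1, …, 56}; by symmetry P[π(i) < π(i+1)] = 1/2.
By linearity: E[X] = 55 · (1/2) = (56 − 1) · (1/2) = 55/2 ≈ 27.500000.

E[X] = 55/2 = 27.500000.


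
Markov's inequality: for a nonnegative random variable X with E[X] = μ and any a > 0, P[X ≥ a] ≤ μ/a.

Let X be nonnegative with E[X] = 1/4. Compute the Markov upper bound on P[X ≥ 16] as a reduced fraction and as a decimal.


μ = E[X] = 1/4, a = 16.
Markov: P[X ≥ 16] ≤ μ/a = (1/4)/16 = 1/64.
Numerically: ≈ 0.01562.
(Since a = 16 > μ = 0.25000, the bound 1/64 is < 1 and informative.)

P[X ≥ 16] ≤ 1/64 ≈ 0.01562.


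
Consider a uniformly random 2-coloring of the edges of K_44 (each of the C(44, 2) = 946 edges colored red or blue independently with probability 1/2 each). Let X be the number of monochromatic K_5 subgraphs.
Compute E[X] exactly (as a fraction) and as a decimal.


Let X = Σ_S X_S over the C(44, 5) = 1086008 subsets S of size 5, where X_S = 1 if the K_5 on S is monochromatic.
For a fixed S, the K_5 on S has C(5, 2) = 10 edges. P[all 10 edges red] = (1/2)^10, and likewise for blue, so P[monochromatic] = 2·(1/2)^10 = 2^{1 − 10} = 1/512.
Summing: E[X] = C(44, 5) · 2^{1 − 10} = 1086008 · 1/512 = 135751/64.
Numerically: E[X] ≈ 2121.1094.

E[X] = C(44,5)·2^(1−C(5,2)) = 135751/64 ≈ 2121.1094.


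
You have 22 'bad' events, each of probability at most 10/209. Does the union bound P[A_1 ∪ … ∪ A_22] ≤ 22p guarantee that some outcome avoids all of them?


Union bound: P[∪_{i=1}^{22} A_i] ≤ Σ_i P[A_i] ≤ 22·p = 22·(10/209) = 20/19.
Numerically: 20/19 ≈ 1.05263.
Is 20/19 < 1? NO.
Since the bound 20/19 is ≥ 1, the union bound is uninformative here; it does NOT by itself certify existence.

22·p = 20/19 ≈ 1.05263; existence NOT certified by the union bound.


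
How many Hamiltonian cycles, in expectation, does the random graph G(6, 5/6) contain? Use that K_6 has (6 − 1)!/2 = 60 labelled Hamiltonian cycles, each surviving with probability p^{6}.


K_6 has (6 − 1)!/2 = 60 labelled Hamiltonian cycles.
For each such Hamiltonian cycle H, let X_H = 1 if all 6 edges of H are present in G. Then P[X_H = 1] = p^{6} = (5/6)^{6} = 15625/46656.
By linearity of expectation: E[X] = Σ_H E[X_H] = 60 · p^{6} = 60 · 15625/46656 = 78125/3888.
Numerically: E[X] ≈ 20.094.

E[X] = 60 · (5/6)^{6} = 78125/3888 ≈ 20.094.


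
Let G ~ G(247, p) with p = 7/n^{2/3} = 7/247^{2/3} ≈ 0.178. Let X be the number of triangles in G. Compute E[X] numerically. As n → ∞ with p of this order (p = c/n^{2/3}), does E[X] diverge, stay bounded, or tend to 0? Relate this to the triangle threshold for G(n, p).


Number of potential triangles: C(247, 3) = 2481115.
Each occurs with probability p³ ≈ (0.178)³ ≈ 5.62212e-03.
By linearity: E[X] = C(247, 3)·p³ ≈ 2481115 · 5.62212e-03 ≈ 13949.130.
Since α = 2/3 < 1, p = c/n^{2/3} ≫ 1/n is above the triangle threshold p ~ 1/n. Asymptotically E[X] ~ (c³/6)·n^{3(1−α)} = (7³/6)·n^{1} → ∞; triangles are abundant w.h.p.

E[X] ≈ 13949.130; in regime p = Θ(1/n^{2/3}) E[X] diverges (above the triangle threshold p ~ 1/n).


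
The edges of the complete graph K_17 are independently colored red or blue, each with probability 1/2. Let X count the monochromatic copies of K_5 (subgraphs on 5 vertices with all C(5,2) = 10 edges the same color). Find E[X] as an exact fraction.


Let X = Σ_S X_S over the C(17, 5) = 6188 subsets S of size 5, where X_S = 1 if the K_5 on S is monochromatic.
For a fixed S, the K_5 on S has C(5, 2) = 10 edges. P[all 10 edges red] = (1/2)^10, and likewise for blue, so P[monochromatic] = 2·(1/2)^10 = 2^{1 − 10} = 1/512.
By linearity of expectation: E[X] = C(17, 5) · 2^{1 − 10} = 6188 · 1/512 = 1547/128.
Numerically: E[X] ≈ 12.0859.

E[X] = C(17,5)·2^(1−C(5,2)) = 1547/128 ≈ 12.0859.


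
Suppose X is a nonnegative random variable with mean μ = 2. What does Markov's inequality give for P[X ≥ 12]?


μ = E[X] = 2, a = 12.
Markov: P[X ≥ 12] ≤ μ/a = (2)/12 = 1/6.
Numerically: ≈ 0.16667.
(Since a = 12 > μ = 2.00000, the bound 1/6 is < 1 and informative.)

P[X ≥ 12] ≤ 1/6 ≈ 0.16667.


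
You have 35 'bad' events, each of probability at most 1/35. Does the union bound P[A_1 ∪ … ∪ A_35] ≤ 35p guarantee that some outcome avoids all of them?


Union bound: P[∪_{i=1}^{35} A_i] ≤ Σ_i P[A_i] ≤ 35·p = 35·(1/35) = 1.
Numerically: 1 ≈ 1.000000.
Is 1 < 1? NO.
Since the bound 1 is ≥ 1, the union bound is uninformative here; it does NOT by itself certify existence.

35·p = 1 ≈ 1.000000; existence NOT certified by the union bound.


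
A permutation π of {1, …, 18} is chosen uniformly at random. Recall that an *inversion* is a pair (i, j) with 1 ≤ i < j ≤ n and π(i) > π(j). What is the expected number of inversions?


Write X = Σ X_I over the C(18, 2) = 153 pairs i < j, with X_I the indicator of one inversion.
There are 153 indicators.
For each fixed pair i < j, the values π(i) and π(j) are two distinct elements of {1, …, 18} in uniformly random order; by symmetry P[π(i) > π(j)] = 1/2.
By linearity: E[X] = 153 · (1/2) = C(18, 2) · (1/2) = 153/2 = 153/2 ≈ 76.50000.

E[X] = 153/2 = 76.50000.


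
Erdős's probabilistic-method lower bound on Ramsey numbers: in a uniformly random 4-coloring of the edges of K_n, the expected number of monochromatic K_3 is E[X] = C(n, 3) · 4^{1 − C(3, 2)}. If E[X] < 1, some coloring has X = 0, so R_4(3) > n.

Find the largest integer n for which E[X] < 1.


We need C(n, 3) · 4^{1 − 3} < 1, i.e. C(n, 3) < 4^{3 − 1} = 16.
Check values of n near the boundary:
  n = 3: C(3, 3) = 1; 1 < 16? YES
  n = 4: C(4, 3) = 4; 4 < 16? YES
  n = 5: C(5, 3) = 10; 10 < 16? YES
  n = 6: C(6, 3) = 20; 20 < 16? NO
  n = 7: C(7, 3) = 35; 35 < 16? NO
The largest n with C(n, 3) < 16 is n = 5 (where E[X] = 5/8 ≈ 0.625000). Hence R_4(3) > 5, i.e. R_4(3) ≥ 6.

Largest n = 5; hence R_4(3) > 5.


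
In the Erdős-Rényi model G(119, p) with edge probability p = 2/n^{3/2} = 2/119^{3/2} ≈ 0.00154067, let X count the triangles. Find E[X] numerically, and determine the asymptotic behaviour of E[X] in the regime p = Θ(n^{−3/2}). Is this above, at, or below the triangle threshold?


Number of potential triangles: C(119, 3) = 273819.
Each occurs with probability p³ ≈ (0.00154067)³ ≈ 3.65703116e-09.
By linearity: E[X] = C(119, 3)·p³ ≈ 273819 · 3.65703116e-09 ≈ 0.001001.
Since α = 3/2 > 1, p = c/n^{3/2} = o(1/n) is below the triangle threshold p ~ 1/n. Asymptotically E[X] ~ (c³/6)·n^{3(1−α)} = (2³/6)·n^{-1.5} → 0, so by Markov's inequality G has no triangles w.h.p.

E[X] ≈ 0.001001; in regime p = Θ(1/n^{3/2}) E[X] tends to 0 (below the triangle threshold p ~ 1/n).


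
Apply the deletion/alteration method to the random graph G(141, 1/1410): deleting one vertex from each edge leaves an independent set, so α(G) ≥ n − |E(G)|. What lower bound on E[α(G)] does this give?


E[|E(G)|] = C(141, 2)·p = 9870 · (1/1410) = 7.
E[α(G)] ≥ n − E[|E(G)|] = 141 − 7 = 134.
Numerically: ≈ 134.0000.
(This is only a lower bound; the true E[α(G)] may be larger.)

E[α(G)] ≥ 134 ≈ 134.0000.


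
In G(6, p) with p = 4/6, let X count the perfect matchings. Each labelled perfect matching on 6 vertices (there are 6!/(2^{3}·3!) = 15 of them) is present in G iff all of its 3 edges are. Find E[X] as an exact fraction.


K_6 has 6!/(2^{3}·3!) = 15 labelled perfect matchings.
For each such perfect matching H, let X_H = 1 if all 3 edges of H are present in G. Then P[X_H = 1] = p^{3} = (2/3)^{3} = 8/27.
Summing the indicators: E[X] = Σ_H E[X_H] = 15 · p^{3} = 15 · 8/27 = 40/9.
Numerically: E[X] ≈ 4.444.

E[X] = 15 · (2/3)^{3} = 40/9 ≈ 4.444.


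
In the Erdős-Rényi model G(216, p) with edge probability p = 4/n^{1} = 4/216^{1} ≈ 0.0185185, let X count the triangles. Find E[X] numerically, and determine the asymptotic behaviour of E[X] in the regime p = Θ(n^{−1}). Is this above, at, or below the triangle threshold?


Number of potential triangles: C(216, 3) = 1656360.
Each occurs with probability p³ ≈ (0.0185185)³ ≈ 6.35065793e-06.
By linearity: E[X] = C(216, 3)·p³ ≈ 1656360 · 6.35065793e-06 ≈ 10.518976.
Here α = 1, so p = 4/n is exactly at the triangle threshold p ~ 1/n. Asymptotically E[X] → c³/6 = 4³/6 = 32/3 ≈ 10.666667, a bounded constant. In this regime the triangle count is asymptotically Poisson(c³/6).

E[X] ≈ 10.518976; in regime p = Θ(1/n^{1}) E[X] stays bounded (at the triangle threshold p ~ 1/n).


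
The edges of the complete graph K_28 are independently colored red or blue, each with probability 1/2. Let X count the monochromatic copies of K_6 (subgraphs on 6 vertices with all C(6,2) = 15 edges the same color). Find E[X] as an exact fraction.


Let X = Σ_S X_S over the C(28, 6) = 376740 subsets S of size 6, where X_S = 1 if the K_6 on S is monochromatic.
For a fixed S, the K_6 on S has C(6, 2) = 15 edges. P[all 15 edges red] = (1/2)^15, and likewise for blue, so P[monochromatic] = 2·(1/2)^15 = 2^{1 − 15} = 1/16384.
Summing: E[X] = C(28, 6) · 2^{1 − 15} = 376740 · 1/16384 = 94185/4096.
Numerically: E[X] ≈ 22.994385.

E[X] = C(28,6)·2^(1−C(6,2)) = 94185/4096 ≈ 22.994385.


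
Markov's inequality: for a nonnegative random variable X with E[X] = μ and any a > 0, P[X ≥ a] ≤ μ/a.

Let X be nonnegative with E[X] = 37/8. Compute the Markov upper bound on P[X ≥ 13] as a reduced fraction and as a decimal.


μ = E[X] = 37/8, a = 13.
Markov: P[X ≥ 13] ≤ μ/a = (37/8)/13 = 37/104.
Numerically: ≈ 0.35577.
(Since a = 13 > μ = 4.62500, the bound 37/104 is < 1 and informative.)

P[X ≥ 13] ≤ 37/104 ≈ 0.35577.


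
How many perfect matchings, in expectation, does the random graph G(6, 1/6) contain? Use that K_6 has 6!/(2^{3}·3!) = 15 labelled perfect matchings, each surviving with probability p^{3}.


K_6 has 6!/(2^{3}·3!) = 15 labelled perfect matchings.
For each such perfect matching H, let X_H = 1 if all 3 edges of H are present in G. Then P[X_H = 1] = p^{3} = (1/6)^{3} = 1/216.
By linearity: E[X] = Σ_H E[X_H] = 15 · p^{3} = 15 · 1/216 = 5/72.
Numerically: E[X] ≈ 0.06944.

E[X] = 15 · (1/6)^{3} = 5/72 ≈ 0.06944.


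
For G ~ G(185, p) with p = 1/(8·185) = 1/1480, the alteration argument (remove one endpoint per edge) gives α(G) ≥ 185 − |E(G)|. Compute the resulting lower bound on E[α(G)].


E[|E(G)|] = C(185, 2)·p = 17020 · (1/1480) = 23/2.
E[α(G)] ≥ n − E[|E(G)|] = 185 − 23/2 = 347/2.
Numerically: ≈ 173.5000.
(This is only a lower bound; the true E[α(G)] may be larger.)

E[α(G)] ≥ 347/2 ≈ 173.5000.


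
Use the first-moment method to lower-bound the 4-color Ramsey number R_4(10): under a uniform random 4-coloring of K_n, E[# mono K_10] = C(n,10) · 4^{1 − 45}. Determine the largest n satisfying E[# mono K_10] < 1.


We need C(n, 10) · 4^{1 − 45} < 1, i.e. C(n, 10) < 4^{45 − 1} = 309485009821345068724781056.
Check values of n near the boundary:
  n = 2021: C(2021, 10) = 306347841644770462864800616; 306347841644770462864800616 < 309485009821345068724781056? YES
  n = 2022: C(2022, 10) = 307870445231474093395937796; 307870445231474093395937796 < 309485009821345068724781056? YES
  n = 2023: C(2023, 10) = 309399856285778485315440716; 309399856285778485315440716 < 309485009821345068724781056? YES
  n = 2024: C(2024, 10) = 310936101848269937576192656; 310936101848269937576192656 < 309485009821345068724781056? NO
  n = 2025: C(2025, 10) = 312479209053472269772600560; 312479209053472269772600560 < 309485009821345068724781056? NO
  n = 2026: C(2026, 10) = 314029205130126398094885285; 314029205130126398094885285 < 309485009821345068724781056? NO
The largest n with C(n, 10) < 309485009821345068724781056 is n = 2023 (where E[X] = 77349964071444621328860179/77371252455336267181195264 ≈ 0.9997249). Hence R_4(10) > 2023, i.e. R_4(10) ≥ 2024.

Largest n = 2023; hence R_4(10) > 2023.


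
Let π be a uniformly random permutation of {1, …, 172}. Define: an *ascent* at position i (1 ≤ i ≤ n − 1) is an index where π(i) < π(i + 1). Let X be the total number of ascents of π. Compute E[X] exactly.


Write X = Σ X_I over i = 1, …, 171, with X_I the indicator of one ascent.
There are 171 indicators.
For each fixed i, the pair (π(i), π(i+1)) is a uniformly random ordered pair of distinct values from {1, …, 172}; by symmetry P[π(i) < π(i+1)] = 1/2.
By linearity: E[X] = 171 · (1/2) = (172 − 1) · (1/2) = 171/2 ≈ 85.500000.

E[X] = 171/2 = 85.500000.


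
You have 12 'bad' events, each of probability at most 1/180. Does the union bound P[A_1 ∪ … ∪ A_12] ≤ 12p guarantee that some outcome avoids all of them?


Union bound: P[∪_{i=1}^{12} A_i] ≤ Σ_i P[A_i] ≤ 12·p = 12·(1/180) = 1/15.
Numerically: 1/15 ≈ 0.0666667.
Is 1/15 < 1? YES.
Since P[∪ A_i] ≤ 1/15 < 1, the complement has P[∩ A_i^c] ≥ 1 − 1/15 = 14/15 > 0, so some outcome avoids every A_i.

12·p = 1/15 ≈ 0.0666667; existence CERTIFIED by the union bound.


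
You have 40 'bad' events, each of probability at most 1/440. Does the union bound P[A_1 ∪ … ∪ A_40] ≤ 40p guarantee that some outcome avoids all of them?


Union bound: P[∪_{i=1}^{40} A_i] ≤ Σ_i P[A_i] ≤ 40·p = 40·(1/440) = 1/11.
Numerically: 1/11 ≈ 0.090909.
Is 1/11 < 1? YES.
Since P[∪ A_i] ≤ 1/11 < 1, the complement has P[∩ A_i^c] ≥ 1 − 1/11 = 10/11 > 0, so some outcome avoids every A_i.

40·p = 1/11 ≈ 0.090909; existence CERTIFIED by the union bound.


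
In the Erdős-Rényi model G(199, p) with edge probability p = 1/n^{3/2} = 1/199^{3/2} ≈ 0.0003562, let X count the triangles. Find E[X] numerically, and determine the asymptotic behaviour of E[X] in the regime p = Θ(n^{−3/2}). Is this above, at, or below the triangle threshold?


Number of potential triangles: C(199, 3) = 1293699.
Each occurs with probability p³ ≈ (0.0003562)³ ≈ 4.520236e-11.
By linearity: E[X] = C(199, 3)·p³ ≈ 1293699 · 4.520236e-11 ≈ 0.0001.
Since α = 3/2 > 1, p = c/n^{3/2} = o(1/n) is below the triangle threshold p ~ 1/n. Asymptotically E[X] ~ (c³/6)·n^{3(1−α)} = (1³/6)·n^{-1.5} → 0, so by Markov's inequality G has no triangles w.h.p.

E[X] ≈ 0.0001; in regime p = Θ(1/n^{3/2}) E[X] tends to 0 (below the triangle threshold p ~ 1/n).


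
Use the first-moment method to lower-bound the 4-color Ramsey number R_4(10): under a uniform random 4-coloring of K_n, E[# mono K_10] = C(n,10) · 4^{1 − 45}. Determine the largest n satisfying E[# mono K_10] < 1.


We need C(n, 10) · 4^{1 − 45} < 1, i.e. C(n, 10) < 4^{45 − 1} = 309485009821345068724781056.
Check values of n near the boundary:
  n = 2020: C(2020, 10) = 304832018578739931133653656; 304832018578739931133653656 < 309485009821345068724781056? YES
  n = 2021: C(2021, 10) = 306347841644770462864800616; 306347841644770462864800616 < 309485009821345068724781056? YES
  n = 2022: C(2022, 10) = 307870445231474093395937796; 307870445231474093395937796 < 309485009821345068724781056? YES
  n = 2023: C(2023, 10) = 309399856285778485315440716; 309399856285778485315440716 < 309485009821345068724781056? YES
  n = 2024: C(2024, 10) = 310936101848269937576192656; 310936101848269937576192656 < 309485009821345068724781056? NO
  n = 2025: C(2025, 10) = 312479209053472269772600560; 312479209053472269772600560 < 309485009821345068724781056? NO
The largest n with C(n, 10) < 309485009821345068724781056 is n = 2023 (where E[X] = 77349964071444621328860179/77371252455336267181195264 ≈ 0.999725). Hence R_4(10) > 2023, i.e. R_4(10) ≥ 2024.

Largest n = 2023; hence R_4(10) > 2023.


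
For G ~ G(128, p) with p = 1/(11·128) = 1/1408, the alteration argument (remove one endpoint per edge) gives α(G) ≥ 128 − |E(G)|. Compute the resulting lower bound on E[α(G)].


E[|E(G)|] = C(128, 2)·p = 8128 · (1/1408) = 127/22.
E[α(G)] ≥ n − E[|E(G)|] = 128 − 127/22 = 2689/22.
Numerically: ≈ 122.227273.
(This is only a lower bound; the true E[α(G)] may be larger.)

E[α(G)] ≥ 2689/22 ≈ 122.227273.


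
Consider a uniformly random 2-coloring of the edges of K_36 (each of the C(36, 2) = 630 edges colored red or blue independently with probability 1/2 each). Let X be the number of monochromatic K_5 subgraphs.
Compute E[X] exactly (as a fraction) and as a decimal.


Let X = Σ_S X_S over the C(36, 5) = 376992 subsets S of size 5, where X_S = 1 if the K_5 on S is monochromatic.
For a fixed S, the K_5 on S has C(5, 2) = 10 edges. P[all 10 edges red] = (1/2)^10, and likewise for blue, so P[monochromatic] = 2·(1/2)^10 = 2^{1 − 10} = 1/512.
By linearity of expectation: E[X] = C(36, 5) · 2^{1 − 10} = 376992 · 1/512 = 11781/16.
Numerically: E[X] ≈ 736.3125.

E[X] = C(36,5)·2^(1−C(5,2)) = 11781/16 ≈ 736.3125.


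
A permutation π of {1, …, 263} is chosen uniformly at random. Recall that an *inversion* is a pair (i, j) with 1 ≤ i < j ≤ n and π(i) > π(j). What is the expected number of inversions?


Write X = Σ X_I over the C(263, 2) = 34453 pairs i < j, with X_I the indicator of one inversion.
There are 34453 indicators.
For each fixed pair i < j, the values π(i) and π(j) are two distinct elements of {1, …, 263} in uniformly random order; by symmetry P[π(i) > π(j)] = 1/2.
By linearity: E[X] = 34453 · (1/2) = C(263, 2) · (1/2) = 34453/2 = 34453/2 ≈ 17226.500.

E[X] = 34453/2 = 17226.500.


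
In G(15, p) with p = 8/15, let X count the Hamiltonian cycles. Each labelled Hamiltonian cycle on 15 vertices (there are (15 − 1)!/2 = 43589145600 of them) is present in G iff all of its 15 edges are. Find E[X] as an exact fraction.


K_15 has (15 − 1)!/2 = 43589145600 labelled Hamiltonian cycles.
For each such Hamiltonian cycle H, let X_H = 1 if all 15 edges of H are present in G. Then P[X_H = 1] = p^{15} = (8/15)^{15} = 35184372088832/437893890380859375.
By linearity of expectation: E[X] = Σ_H E[X_H] = 43589145600 · p^{15} = 43589145600 · 35184372088832/437893890380859375 = 252453780711880523776/72081298828125.
Numerically: E[X] ≈ 3.5023e+06.

E[X] = 43589145600 · (8/15)^{15} = 252453780711880523776/72081298828125 ≈ 3.5023e+06.


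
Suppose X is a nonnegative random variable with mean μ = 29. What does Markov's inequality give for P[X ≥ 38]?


μ = E[X] = 29, a = 38.
Markov: P[X ≥ 38] ≤ μ/a = (29)/38 = 29/38.
Numerically: ≈ 0.763158.
(Since a = 38 > μ = 29.000000, the bound 29/38 is < 1 and informative.)

P[X ≥ 38] ≤ 29/38 ≈ 0.763158.


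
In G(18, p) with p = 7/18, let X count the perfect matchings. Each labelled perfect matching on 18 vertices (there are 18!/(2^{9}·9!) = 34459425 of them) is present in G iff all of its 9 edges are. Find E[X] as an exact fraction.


K_18 has 18!/(2^{9}·9!) = 34459425 labelled perfect matchings.
For each such perfect matching H, let X_H = 1 if all 9 edges of H are present in G. Then P[X_H = 1] = p^{9} = (7/18)^{9} = 40353607/198359290368.
Summing the indicators: E[X] = Σ_H E[X_H] = 34459425 · p^{9} = 34459425 · 40353607/198359290368 = 17167433257975/2448880128.
Numerically: E[X] ≈ 7010.3.

E[X] = 34459425 · (7/18)^{9} = 17167433257975/2448880128 ≈ 7010.3.


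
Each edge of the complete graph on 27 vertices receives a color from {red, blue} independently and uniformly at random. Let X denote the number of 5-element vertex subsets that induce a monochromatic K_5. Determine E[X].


Let X = Σ_S X_S over the C(27, 5) = 80730 subsets S of size 5, where X_S = 1 if the K_5 on S is monochromatic.
For a fixed S, the K_5 on S has C(5, 2) = 10 edges. P[all 10 edges red] = (1/2)^10, and likewise for blue, so P[monochromatic] = 2·(1/2)^10 = 2^{1 − 10} = 1/512.
By linearity of expectation: E[X] = C(27, 5) · 2^{1 − 10} = 80730 · 1/512 = 40365/256.
Numerically: E[X] ≈ 157.67578.

E[X] = C(27,5)·2^(1−C(5,2)) = 40365/256 ≈ 157.67578.


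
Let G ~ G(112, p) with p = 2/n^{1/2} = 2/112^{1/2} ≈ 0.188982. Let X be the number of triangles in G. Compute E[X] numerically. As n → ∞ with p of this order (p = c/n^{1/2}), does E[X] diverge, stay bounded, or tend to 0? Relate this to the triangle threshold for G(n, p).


Number of potential triangles: C(112, 3) = 227920.
Each occurs with probability p³ ≈ (0.188982)³ ≈ 6.74936559e-03.
By linearity: E[X] = C(112, 3)·p³ ≈ 227920 · 6.74936559e-03 ≈ 1538.315405.
Since α = 1/2 < 1, p = c/n^{1/2} ≫ 1/n is above the triangle threshold p ~ 1/n. Asymptotically E[X] ~ (c³/6)·n^{3(1−α)} = (2³/6)·n^{1.5} → ∞; triangles are abundant w.h.p.

E[X] ≈ 1538.315405; in regime p = Θ(1/n^{1/2}) E[X] diverges (above the triangle threshold p ~ 1/n).
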